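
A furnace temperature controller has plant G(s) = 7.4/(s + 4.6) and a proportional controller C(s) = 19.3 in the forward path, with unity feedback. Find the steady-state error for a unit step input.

0.0312

The loop is type 0. Static position error constant K_pos = C(0)·G(0) = 19.3·1.609 = 31.05.
Steady-state error to a unit step: e_ss = 1/(1+K_pos) = 1/32.05 = 0.0312.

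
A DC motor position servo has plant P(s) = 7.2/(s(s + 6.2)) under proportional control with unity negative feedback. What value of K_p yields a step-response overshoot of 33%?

K_p = 12.1

From %OS = 100·exp(−πζ/√(1−ζ²)) = 33%, ζ = −ln(0.33)/√(π²+ln²(0.33)) = 0.3328.
Characteristic equation s² + 6.2s + 7.2K_p = 0 gives ζ = 6.2/(2√(7.2K_p)).
Setting ζ = 0.3328: √(7.2K_p) = 6.2/(2·0.3328) = 9.315, so K_p = 86.78/7.2 = 12.1.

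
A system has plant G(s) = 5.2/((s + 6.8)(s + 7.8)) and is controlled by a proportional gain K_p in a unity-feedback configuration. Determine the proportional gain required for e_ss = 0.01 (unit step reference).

K_p = 1010

Steady-state error for a unit step on this type-0 loop is 1/(1 + K_p·G(0)).
G(0) = 0.09804. Require 1/(1 + K_p·0.09804) = 0.01, so 1 + 0.09804·K_p = 100.
K_p = (100 − 1)/0.09804 = 1010.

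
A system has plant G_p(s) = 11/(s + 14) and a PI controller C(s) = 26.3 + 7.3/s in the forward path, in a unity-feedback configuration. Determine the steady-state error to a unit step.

0

The open loop C(s)G_p(s) has a pole at the origin (type 1), so the static position error constant is infinite and e_ss = 1/(1+∞) = 0.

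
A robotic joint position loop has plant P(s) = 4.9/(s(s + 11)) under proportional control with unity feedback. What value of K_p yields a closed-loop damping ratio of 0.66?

K_p = 14.2

Closed-loop characteristic equation: s² + 11s + K_p·4.9 = 0.
So ω_n = √(4.9K_p) and 2ζω_n = 11, giving ζ = 11/(2√(4.9K_p)).
Setting ζ = 0.66: √(4.9K_p) = 11/(2·0.66) = 8.333, so K_p = 69.44/4.9 = 14.2.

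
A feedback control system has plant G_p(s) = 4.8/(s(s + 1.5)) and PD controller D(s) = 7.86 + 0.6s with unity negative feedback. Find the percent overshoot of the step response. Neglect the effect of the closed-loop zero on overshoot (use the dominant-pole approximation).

Forward path: (7.86 + 0.6s)·4.8/(s(s+1.5)). The closed-loop characteristic equation is s² + (1.5 + 4.8·0.6)s + 4.8·7.86 = 0.
That is s² + 4.38s + 37.73 = 0, so ω_n = 6.142 rad/s and ζ = 4.38/(2·6.142) = 0.3565.
%OS = 100·exp(−πζ/√(1−ζ²)) = 30.2%.

30.2%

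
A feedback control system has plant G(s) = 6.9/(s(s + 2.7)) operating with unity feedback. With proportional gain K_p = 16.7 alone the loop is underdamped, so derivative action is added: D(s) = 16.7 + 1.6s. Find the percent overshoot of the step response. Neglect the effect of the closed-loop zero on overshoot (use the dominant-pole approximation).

7.3%

Forward path: (16.7 + 1.6s)·6.9/(s(s+2.7)). The closed-loop characteristic equation is s² + (2.7 + 6.9·1.6)s + 6.9·16.7 = 0.
That is s² + 13.74s + 115.2 = 0, so ω_n = 10.73 rad/s and ζ = 13.74/(2·10.73) = 0.64.
%OS = 100·exp(−πζ/√(1−ζ²)) = 7.3%.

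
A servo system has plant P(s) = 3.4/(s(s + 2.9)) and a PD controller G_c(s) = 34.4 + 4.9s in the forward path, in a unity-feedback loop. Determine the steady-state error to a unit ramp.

0.0248

The loop has one pole at the origin (type 1). Velocity error constant K_v = lim_{s→0} s·G_c(s)P(s) = 34.4·3.4/2.9 = 40.33.
Steady-state error to a unit ramp: e_ss = 1/K_v = 0.0248.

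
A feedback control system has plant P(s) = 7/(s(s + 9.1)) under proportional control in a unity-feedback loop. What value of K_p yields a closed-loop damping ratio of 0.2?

K_p = 73.9

Closed-loop characteristic equation: s² + 9.1s + K_p·7 = 0.
So ω_n = √(7K_p) and 2ζω_n = 9.1, giving ζ = 9.1/(2√(7K_p)).
Setting ζ = 0.2: √(7K_p) = 9.1/(2·0.2) = 22.75, so K_p = 517.6/7 = 73.9.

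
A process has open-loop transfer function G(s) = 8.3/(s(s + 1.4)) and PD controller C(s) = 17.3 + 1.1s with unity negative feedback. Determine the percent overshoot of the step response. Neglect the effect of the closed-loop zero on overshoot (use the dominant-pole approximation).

21.5%

Forward path: (17.3 + 1.1s)·8.3/(s(s+1.4)). The closed-loop characteristic equation is s² + (1.4 + 8.3·1.1)s + 8.3·17.3 = 0.
That is s² + 10.53s + 143.6 = 0, so ω_n = 11.98 rad/s and ζ = 10.53/(2·11.98) = 0.4394.
%OS = 100·exp(−πζ/√(1−ζ²)) = 21.5%.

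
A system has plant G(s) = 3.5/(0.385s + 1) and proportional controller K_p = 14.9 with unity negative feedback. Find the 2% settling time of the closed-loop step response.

Closed loop: T(s) = K_p·G/(1+K_p·G) = 52.15/(0.385s + 1 + 52.15), with pole at s = −(1 + 52.15)/0.385 = −138.1.
τ = 1/138.1 = 0.007244 s, so 2% settling time ≈ 4τ = 0.029 s.

T_s ≈ 0.029 s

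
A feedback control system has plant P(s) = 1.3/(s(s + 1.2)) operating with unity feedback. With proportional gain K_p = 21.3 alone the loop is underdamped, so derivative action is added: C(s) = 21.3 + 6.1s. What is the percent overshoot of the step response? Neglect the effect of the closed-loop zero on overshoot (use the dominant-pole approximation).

0.417%

Forward path: (21.3 + 6.1s)·1.3/(s(s+1.2)). The closed-loop characteristic equation is s² + (1.2 + 1.3·6.1)s + 1.3·21.3 = 0.
That is s² + 9.13s + 27.69 = 0, so ω_n = 5.262 rad/s and ζ = 9.13/(2·5.262) = 0.8675.
%OS = 100·exp(−πζ/√(1−ζ²)) = 0.417%.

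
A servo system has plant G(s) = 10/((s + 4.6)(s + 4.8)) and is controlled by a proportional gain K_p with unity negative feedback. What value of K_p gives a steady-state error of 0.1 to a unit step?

Steady-state error for a unit step on this type-0 loop is 1/(1 + K_p·G(0)).
G(0) = 0.4529. Require 1/(1 + K_p·0.4529) = 0.1, so 1 + 0.4529·K_p = 10.
K_p = (10 − 1)/0.4529 = 19.9.

K_p = 19.9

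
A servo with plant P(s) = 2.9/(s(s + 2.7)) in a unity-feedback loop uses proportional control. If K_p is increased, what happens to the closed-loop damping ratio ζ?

decrease

ζ = 2.7/(2√(2.9K_p)); increasing K_p raises the denominator, so ζ falls.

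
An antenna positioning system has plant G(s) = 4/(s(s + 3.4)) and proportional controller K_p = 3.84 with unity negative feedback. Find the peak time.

T_p = 0.89 s

Closed-loop characteristic equation: s² + 3.4s + 15.36 = 0, so ω_n = 3.919 rad/s and ζ = 3.4/(2·3.919) = 0.4338.
Damped frequency ω_d = ω_n√(1−ζ²) = 3.531 rad/s, so peak time T_p = π/ω_d = 0.89 s.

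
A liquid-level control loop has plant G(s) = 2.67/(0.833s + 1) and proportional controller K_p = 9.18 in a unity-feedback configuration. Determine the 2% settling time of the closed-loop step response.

Closed loop: T(s) = K_p·G/(1+K_p·G) = 24.51/(0.833s + 1 + 24.51), with pole at s = −(1 + 24.51)/0.833 = −30.62.
τ = 1/30.62 = 0.03265 s, so 2% settling time ≈ 4τ = 0.131 s.

T_s ≈ 0.131 s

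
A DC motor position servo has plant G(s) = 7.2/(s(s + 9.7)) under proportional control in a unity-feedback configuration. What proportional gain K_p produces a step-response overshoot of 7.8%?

K_p = 8.22

From %OS = 100·exp(−πζ/√(1−ζ²)) = 7.8%, ζ = −ln(0.078)/√(π²+ln²(0.078)) = 0.6304.
Characteristic equation s² + 9.7s + 7.2K_p = 0 gives ζ = 9.7/(2√(7.2K_p)).
Setting ζ = 0.6304: √(7.2K_p) = 9.7/(2·0.6304) = 7.694, so K_p = 59.2/7.2 = 8.22.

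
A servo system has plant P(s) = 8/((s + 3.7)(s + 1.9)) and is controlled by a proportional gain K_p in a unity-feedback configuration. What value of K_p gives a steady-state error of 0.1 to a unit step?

Steady-state error for a unit step on this type-0 loop is 1/(1 + K_p·P(0)).
P(0) = 1.138. Require 1/(1 + K_p·1.138) = 0.1, so 1 + 1.138·K_p = 10.
K_p = (10 − 1)/1.138 = 7.91.

K_p = 7.91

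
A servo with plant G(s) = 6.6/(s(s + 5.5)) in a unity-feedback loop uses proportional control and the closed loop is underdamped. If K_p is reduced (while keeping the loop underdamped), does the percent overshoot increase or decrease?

ζ = 5.5/(2√(6.6K_p)) rises as K_p falls; higher damping means less overshoot.

decrease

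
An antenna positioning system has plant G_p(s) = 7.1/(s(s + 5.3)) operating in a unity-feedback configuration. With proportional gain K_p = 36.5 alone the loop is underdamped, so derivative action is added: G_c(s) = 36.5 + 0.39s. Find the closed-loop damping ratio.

Forward path: (36.5 + 0.39s)·7.1/(s(s+5.3)). The closed-loop characteristic equation is s² + (5.3 + 7.1·0.39)s + 7.1·36.5 = 0.
That is s² + 8.069s + 259.1 = 0, so ω_n = 16.1 rad/s and ζ = 8.069/(2·16.1) = 0.2506.

ζ = 0.251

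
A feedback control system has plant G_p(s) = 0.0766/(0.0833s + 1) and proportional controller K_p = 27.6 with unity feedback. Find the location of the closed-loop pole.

Closed loop: T(s) = K_p·G_p/(1+K_p·G_p) = 2.114/(0.0833s + 1 + 2.114), with pole at s = −(1 + 2.114)/0.0833 = −37.38.

s = -37.38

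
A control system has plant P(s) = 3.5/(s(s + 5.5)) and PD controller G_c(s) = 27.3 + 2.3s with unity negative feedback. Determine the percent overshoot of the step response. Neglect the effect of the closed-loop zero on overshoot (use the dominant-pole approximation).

4.88%

Forward path: (27.3 + 2.3s)·3.5/(s(s+5.5)). The closed-loop characteristic equation is s² + (5.5 + 3.5·2.3)s + 3.5·27.3 = 0.
That is s² + 13.55s + 95.55 = 0, so ω_n = 9.775 rad/s and ζ = 13.55/(2·9.775) = 0.6931.
%OS = 100·exp(−πζ/√(1−ζ²)) = 4.88%.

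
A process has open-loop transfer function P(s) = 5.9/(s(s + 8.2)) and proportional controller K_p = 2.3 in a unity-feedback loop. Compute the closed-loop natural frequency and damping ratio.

ω_n = 3.68 rad/s, ζ = 1.11

With unity feedback the closed-loop characteristic equation is s² + 8.2s + 2.3·5.9 = s² + 8.2s + 13.57 = 0.
Matching s² + 2ζω_n s + ω_n²: ω_n = √13.57 = 3.684 rad/s and 2ζω_n = 8.2, so ζ = 8.2/(2·3.684) = 1.11.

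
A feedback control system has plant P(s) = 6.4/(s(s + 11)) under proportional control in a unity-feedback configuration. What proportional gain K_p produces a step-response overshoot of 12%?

K_p = 15.1

From %OS = 100·exp(−πζ/√(1−ζ²)) = 12%, ζ = −ln(0.12)/√(π²+ln²(0.12)) = 0.5594.
Characteristic equation s² + 11s + 6.4K_p = 0 gives ζ = 11/(2√(6.4K_p)).
Setting ζ = 0.5594: √(6.4K_p) = 11/(2·0.5594) = 9.832, so K_p = 96.66/6.4 = 15.1.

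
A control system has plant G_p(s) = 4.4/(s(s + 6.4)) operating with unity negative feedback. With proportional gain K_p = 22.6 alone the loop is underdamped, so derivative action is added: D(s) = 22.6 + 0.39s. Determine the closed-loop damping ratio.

ζ = 0.407

Forward path: (22.6 + 0.39s)·4.4/(s(s+6.4)). The closed-loop characteristic equation is s² + (6.4 + 4.4·0.39)s + 4.4·22.6 = 0.
That is s² + 8.116s + 99.44 = 0, so ω_n = 9.972 rad/s and ζ = 8.116/(2·9.972) = 0.4069.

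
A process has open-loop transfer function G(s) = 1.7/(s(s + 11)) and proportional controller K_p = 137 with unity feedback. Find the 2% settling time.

T_s ≈ 0.727 s

The closed-loop denominator s² + 11s + 232.9 gives ω_n = √232.9 = 15.26 and ζ = 11/(2ω_n) = 0.3604.
2% settling time T_s ≈ 4/(ζω_n) = 4/5.5 = 0.727 s.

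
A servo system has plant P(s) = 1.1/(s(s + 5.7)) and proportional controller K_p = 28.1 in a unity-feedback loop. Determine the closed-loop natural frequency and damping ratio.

ω_n = 5.56 rad/s, ζ = 0.513

The closed-loop denominator is s(s+5.7) + 28.1·1.1 = s² + 5.7s + 30.91.
Matching s² + 2ζω_n s + ω_n²: ω_n = √30.91 = 5.56 rad/s and 2ζω_n = 5.7, so ζ = 5.7/(2·5.56) = 0.513.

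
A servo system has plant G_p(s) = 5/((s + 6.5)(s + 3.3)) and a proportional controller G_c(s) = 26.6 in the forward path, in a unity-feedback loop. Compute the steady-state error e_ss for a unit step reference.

0.139

The loop is type 0. Static position error constant K_pos = G_c(0)·G_p(0) = 26.6·0.2331 = 6.2.
Steady-state error to a unit step: e_ss = 1/(1+K_pos) = 1/7.2 = 0.139.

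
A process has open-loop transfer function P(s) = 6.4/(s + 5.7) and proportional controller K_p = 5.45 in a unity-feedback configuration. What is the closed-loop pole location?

s = -40.58

Closed-loop transfer function: T(s) = K_p·P(s)/(1 + K_p·P(s)) = 34.88/(s + 5.7 + 34.88) = 34.88/(s + 40.58).
The closed-loop pole is at s = −40.58.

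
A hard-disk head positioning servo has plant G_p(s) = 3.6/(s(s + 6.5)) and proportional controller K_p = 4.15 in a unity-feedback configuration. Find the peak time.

The closed-loop denominator s² + 6.5s + 14.94 gives ω_n = √14.94 = 3.865 and ζ = 6.5/(2ω_n) = 0.8408.
Damped frequency ω_d = ω_n√(1−ζ²) = 2.092 rad/s, so peak time T_p = π/ω_d = 1.5 s.

T_p = 1.5 s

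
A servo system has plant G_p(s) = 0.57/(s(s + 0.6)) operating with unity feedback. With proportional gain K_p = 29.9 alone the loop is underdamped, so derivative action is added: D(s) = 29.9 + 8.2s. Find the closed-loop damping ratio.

ζ = 0.639

Forward path: (29.9 + 8.2s)·0.57/(s(s+0.6)). The closed-loop characteristic equation is s² + (0.6 + 0.57·8.2)s + 0.57·29.9 = 0.
That is s² + 5.274s + 17.04 = 0, so ω_n = 4.128 rad/s and ζ = 5.274/(2·4.128) = 0.6388.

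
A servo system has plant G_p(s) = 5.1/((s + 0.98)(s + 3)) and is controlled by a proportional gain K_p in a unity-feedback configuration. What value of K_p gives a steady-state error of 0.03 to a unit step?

K_p = 18.6

The loop is type 0, so e_ss(step) = 1/(1 + K_pos) with K_pos = K_p·G_p(0).
G_p(0) = 1.735. Require 1/(1 + K_p·1.735) = 0.03, so 1 + 1.735·K_p = 33.33.
K_p = (33.33 − 1)/1.735 = 18.6.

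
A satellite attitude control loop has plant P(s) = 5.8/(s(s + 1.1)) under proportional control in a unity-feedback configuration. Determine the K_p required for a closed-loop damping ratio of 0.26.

Closed-loop characteristic equation: s² + 1.1s + K_p·5.8 = 0.
So ω_n = √(5.8K_p) and 2ζω_n = 1.1, giving ζ = 1.1/(2√(5.8K_p)).
Setting ζ = 0.26: √(5.8K_p) = 1.1/(2·0.26) = 2.115, so K_p = 4.475/5.8 = 0.772.

K_p = 0.772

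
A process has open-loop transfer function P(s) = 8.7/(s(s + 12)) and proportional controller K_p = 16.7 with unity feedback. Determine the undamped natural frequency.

The closed-loop denominator is s(s+12) + 16.7·8.7 = s² + 12s + 145.3.
So ω_n² = 145.3 ⇒ ω_n = 12.05 rad/s, and ζ = 12/(2ω_n) = 0.498.

ω_n = 12.1 rad/s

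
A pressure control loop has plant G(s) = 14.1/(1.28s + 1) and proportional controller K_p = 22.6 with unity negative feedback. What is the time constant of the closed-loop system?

Closed loop: T(s) = K_p·G/(1+K_p·G) = 318.7/(1.28s + 1 + 318.7), with pole at s = −(1 + 318.7)/1.28 = −249.7.
Closed-loop time constant τ = 1/249.7 = 0.004 s.

τ = 0.004 s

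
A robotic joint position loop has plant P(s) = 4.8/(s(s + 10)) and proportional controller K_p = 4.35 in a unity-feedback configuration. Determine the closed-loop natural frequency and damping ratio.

1 + K_p·P(s) = 0 gives s² + 10s + 20.88 = 0.
So ω_n² = 20.88 ⇒ ω_n = 4.569 rad/s, and ζ = 10/(2ω_n) = 1.09.

ω_n = 4.57 rad/s, ζ = 1.09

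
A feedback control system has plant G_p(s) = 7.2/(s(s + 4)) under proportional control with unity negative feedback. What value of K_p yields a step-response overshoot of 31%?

From %OS = 100·exp(−πζ/√(1−ζ²)) = 31%, ζ = −ln(0.31)/√(π²+ln²(0.31)) = 0.3493.
Characteristic equation s² + 4s + 7.2K_p = 0 gives ζ = 4/(2√(7.2K_p)).
Setting ζ = 0.3493: √(7.2K_p) = 4/(2·0.3493) = 5.725, so K_p = 32.78/7.2 = 4.55.

K_p = 4.55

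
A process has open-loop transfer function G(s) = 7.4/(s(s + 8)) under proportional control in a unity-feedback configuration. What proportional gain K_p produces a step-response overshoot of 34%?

K_p = 20.5

From %OS = 100·exp(−πζ/√(1−ζ²)) = 34%, ζ = −ln(0.34)/√(π²+ln²(0.34)) = 0.3248.
Characteristic equation s² + 8s + 7.4K_p = 0 gives ζ = 8/(2√(7.4K_p)).
Setting ζ = 0.3248: √(7.4K_p) = 8/(2·0.3248) = 12.32, so K_p = 151.7/7.4 = 20.5.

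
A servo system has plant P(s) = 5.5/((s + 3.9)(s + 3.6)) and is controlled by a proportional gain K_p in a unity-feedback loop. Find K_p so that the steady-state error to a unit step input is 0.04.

Steady-state error for a unit step on this type-0 loop is 1/(1 + K_p·P(0)).
P(0) = 0.3917. Require 1/(1 + K_p·0.3917) = 0.04, so 1 + 0.3917·K_p = 25.
K_p = (25 − 1)/0.3917 = 61.3.

K_p = 61.3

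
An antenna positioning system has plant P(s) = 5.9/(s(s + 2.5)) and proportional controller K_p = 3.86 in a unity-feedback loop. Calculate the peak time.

T_p = 0.682 s

Closed-loop characteristic equation: s² + 2.5s + 22.77 = 0, so ω_n = 4.772 rad/s and ζ = 2.5/(2·4.772) = 0.2619.
Damped frequency ω_d = ω_n√(1−ζ²) = 4.606 rad/s, so peak time T_p = π/ω_d = 0.682 s.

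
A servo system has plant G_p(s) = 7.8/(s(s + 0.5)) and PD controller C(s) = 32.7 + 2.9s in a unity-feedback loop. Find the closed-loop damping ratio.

ζ = 0.724

Forward path: (32.7 + 2.9s)·7.8/(s(s+0.5)). The closed-loop characteristic equation is s² + (0.5 + 7.8·2.9)s + 7.8·32.7 = 0.
That is s² + 23.12s + 255.1 = 0, so ω_n = 15.97 rad/s and ζ = 23.12/(2·15.97) = 0.7238.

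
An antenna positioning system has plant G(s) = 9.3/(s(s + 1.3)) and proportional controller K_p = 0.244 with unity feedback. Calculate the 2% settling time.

The closed-loop denominator s² + 1.3s + 2.269 gives ω_n = √2.269 = 1.506 and ζ = 1.3/(2ω_n) = 0.4315.
2% settling time T_s ≈ 4/(ζω_n) = 4/0.65 = 6.15 s.

T_s ≈ 6.15 s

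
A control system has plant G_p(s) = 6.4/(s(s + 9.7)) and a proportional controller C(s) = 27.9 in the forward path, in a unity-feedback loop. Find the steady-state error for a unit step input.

0

The open loop C(s)G_p(s) has a pole at the origin (type 1), so the static position error constant is infinite and e_ss = 1/(1+∞) = 0.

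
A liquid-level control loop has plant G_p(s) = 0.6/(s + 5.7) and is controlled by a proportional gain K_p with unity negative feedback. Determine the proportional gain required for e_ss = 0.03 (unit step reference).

Steady-state error for a unit step on this type-0 loop is 1/(1 + K_p·G_p(0)).
G_p(0) = 0.1053. Require 1/(1 + K_p·0.1053) = 0.03, so 1 + 0.1053·K_p = 33.33.
K_p = (33.33 − 1)/0.1053 = 307.

K_p = 307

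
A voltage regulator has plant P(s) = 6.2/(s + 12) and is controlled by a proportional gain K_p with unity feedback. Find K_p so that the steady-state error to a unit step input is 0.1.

The loop is type 0, so e_ss(step) = 1/(1 + K_pos) with K_pos = K_p·P(0).
P(0) = 0.5167. Require 1/(1 + K_p·0.5167) = 0.1, so 1 + 0.5167·K_p = 10.
K_p = (10 − 1)/0.5167 = 17.4.

K_p = 17.4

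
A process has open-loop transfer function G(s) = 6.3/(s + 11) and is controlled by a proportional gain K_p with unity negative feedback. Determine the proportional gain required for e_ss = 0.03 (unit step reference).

Steady-state error for a unit step on this type-0 loop is 1/(1 + K_p·G(0)).
G(0) = 0.5727. Require 1/(1 + K_p·0.5727) = 0.03, so 1 + 0.5727·K_p = 33.33.
K_p = (33.33 − 1)/0.5727 = 56.5.

K_p = 56.5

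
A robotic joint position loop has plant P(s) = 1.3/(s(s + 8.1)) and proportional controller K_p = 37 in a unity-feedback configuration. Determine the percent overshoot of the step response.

Closed-loop characteristic equation: s² + 8.1s + 48.1 = 0, so ω_n = 6.935 rad/s and ζ = 8.1/(2·6.935) = 0.584.
%OS = 100·exp(−πζ/√(1−ζ²)) = 100·exp(−π·0.584/√0.659) = 10.4%.

10.4%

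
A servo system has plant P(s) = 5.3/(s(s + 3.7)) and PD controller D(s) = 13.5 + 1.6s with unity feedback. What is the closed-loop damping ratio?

Forward path: (13.5 + 1.6s)·5.3/(s(s+3.7)). The closed-loop characteristic equation is s² + (3.7 + 5.3·1.6)s + 5.3·13.5 = 0.
That is s² + 12.18s + 71.55 = 0, so ω_n = 8.459 rad/s and ζ = 12.18/(2·8.459) = 0.72.

ζ = 0.72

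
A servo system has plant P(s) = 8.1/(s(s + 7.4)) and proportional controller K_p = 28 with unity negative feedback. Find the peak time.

Closed-loop characteristic equation: s² + 7.4s + 226.8 = 0, so ω_n = 15.06 rad/s and ζ = 7.4/(2·15.06) = 0.2457.
Damped frequency ω_d = ω_n√(1−ζ²) = 14.6 rad/s, so peak time T_p = π/ω_d = 0.215 s.

T_p = 0.215 s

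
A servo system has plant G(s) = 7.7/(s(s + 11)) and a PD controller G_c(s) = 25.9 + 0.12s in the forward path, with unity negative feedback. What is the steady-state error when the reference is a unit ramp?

0.0552

The loop has one pole at the origin (type 1). Velocity error constant K_v = lim_{s→0} s·G_c(s)G(s) = 25.9·7.7/11 = 18.13.
Steady-state error to a unit ramp: e_ss = 1/K_v = 0.0552.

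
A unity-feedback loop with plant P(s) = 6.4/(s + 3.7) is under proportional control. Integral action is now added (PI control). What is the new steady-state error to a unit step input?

0

Adding integral action puts a pole at s = 0 in the forward path, raising the system type to 1; a type-1 loop has zero steady-state error to a step.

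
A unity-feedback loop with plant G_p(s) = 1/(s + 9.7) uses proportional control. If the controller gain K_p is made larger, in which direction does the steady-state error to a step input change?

decrease

e_ss = 1/(1 + K_p·G_p(0)); a larger K_p raises the denominator, so e_ss decreases.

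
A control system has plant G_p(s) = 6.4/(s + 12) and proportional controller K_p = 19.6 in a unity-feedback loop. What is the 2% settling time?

T_s ≈ 0.0291 s

Closed-loop transfer function: T(s) = K_p·G_p(s)/(1 + K_p·G_p(s)) = 125.4/(s + 12 + 125.4) = 125.4/(s + 137.4).
Time constant τ = 1/137.4 = 0.007276 s, so the 2% settling time is about 4τ = 0.0291 s.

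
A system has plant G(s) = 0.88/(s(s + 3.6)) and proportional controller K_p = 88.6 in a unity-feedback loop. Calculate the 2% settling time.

T_s ≈ 2.22 s

The closed-loop denominator s² + 3.6s + 77.97 gives ω_n = √77.97 = 8.83 and ζ = 3.6/(2ω_n) = 0.2039.
2% settling time T_s ≈ 4/(ζω_n) = 4/1.8 = 2.22 s.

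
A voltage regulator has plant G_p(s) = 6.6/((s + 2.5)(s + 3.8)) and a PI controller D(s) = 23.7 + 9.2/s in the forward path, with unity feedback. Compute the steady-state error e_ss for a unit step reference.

The open loop D(s)G_p(s) has a pole at the origin (type 1), so the static position error constant is infinite and e_ss = 1/(1+∞) = 0.

0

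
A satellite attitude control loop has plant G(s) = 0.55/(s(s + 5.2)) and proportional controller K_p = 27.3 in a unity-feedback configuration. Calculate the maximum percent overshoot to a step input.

5.83%

From 1 + K_pG(s) = 0: s² + 5.2s + 15.02 = 0 ⇒ ω_n = 3.875, ζ = 0.671.
%OS = 100·exp(−πζ/√(1−ζ²)) = 100·exp(−π·0.671/√0.5498) = 5.83%.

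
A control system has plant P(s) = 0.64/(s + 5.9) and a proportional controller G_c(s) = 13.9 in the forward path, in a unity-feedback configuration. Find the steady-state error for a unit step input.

0.399

The loop is type 0. Static position error constant K_pos = G_c(0)·P(0) = 13.9·0.1085 = 1.508.
Steady-state error to a unit step: e_ss = 1/(1+K_pos) = 1/2.508 = 0.399.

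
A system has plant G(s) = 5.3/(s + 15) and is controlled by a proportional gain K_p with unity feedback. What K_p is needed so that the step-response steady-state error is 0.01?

K_p = 280

For a type-0 loop with proportional control, e_ss = 1/(1 + K_p·G(0)).
G(0) = 0.3533. Require 1/(1 + K_p·0.3533) = 0.01, so 1 + 0.3533·K_p = 100.
K_p = (100 − 1)/0.3533 = 280.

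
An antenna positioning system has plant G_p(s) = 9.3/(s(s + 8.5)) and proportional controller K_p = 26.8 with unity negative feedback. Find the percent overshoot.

From 1 + K_pG_p(s) = 0: s² + 8.5s + 249.2 = 0 ⇒ ω_n = 15.79, ζ = 0.2692.
%OS = 100·exp(−πζ/√(1−ζ²)) = 100·exp(−π·0.2692/√0.9275) = 41.6%.

41.6%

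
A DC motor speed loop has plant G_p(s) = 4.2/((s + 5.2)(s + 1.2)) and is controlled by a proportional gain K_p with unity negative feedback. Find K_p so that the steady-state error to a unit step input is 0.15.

Steady-state error for a unit step on this type-0 loop is 1/(1 + K_p·G_p(0)).
G_p(0) = 0.6731. Require 1/(1 + K_p·0.6731) = 0.15, so 1 + 0.6731·K_p = 6.667.
K_p = (6.667 − 1)/0.6731 = 8.42.

K_p = 8.42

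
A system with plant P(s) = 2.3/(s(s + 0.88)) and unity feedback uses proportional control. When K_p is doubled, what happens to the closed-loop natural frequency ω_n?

ω_n = √(2.3·K_p), which grows with K_p.

increase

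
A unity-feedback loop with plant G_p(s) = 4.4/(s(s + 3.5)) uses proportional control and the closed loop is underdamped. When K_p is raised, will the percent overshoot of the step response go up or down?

increase

Characteristic equation s² + 3.5s + K_p·4.4 = 0: raising K_p raises ω_n while 2ζω_n = 3.5 is fixed, so ζ falls and overshoot grows.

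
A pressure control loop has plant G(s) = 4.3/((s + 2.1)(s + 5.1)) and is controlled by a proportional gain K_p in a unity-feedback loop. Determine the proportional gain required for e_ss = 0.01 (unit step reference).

Steady-state error for a unit step on this type-0 loop is 1/(1 + K_p·G(0)).
G(0) = 0.4015. Require 1/(1 + K_p·0.4015) = 0.01, so 1 + 0.4015·K_p = 100.
K_p = (100 − 1)/0.4015 = 247.

K_p = 247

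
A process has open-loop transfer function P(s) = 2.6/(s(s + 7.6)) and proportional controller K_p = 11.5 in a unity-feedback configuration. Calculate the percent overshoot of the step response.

Closed-loop characteristic equation: s² + 7.6s + 29.9 = 0, so ω_n = 5.468 rad/s and ζ = 7.6/(2·5.468) = 0.6949.
%OS = 100·exp(−πζ/√(1−ζ²)) = 100·exp(−π·0.6949/√0.5171) = 4.8%.

4.8%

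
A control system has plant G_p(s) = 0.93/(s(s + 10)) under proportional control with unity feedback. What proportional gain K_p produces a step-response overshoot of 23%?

K_p = 150

From %OS = 100·exp(−πζ/√(1−ζ²)) = 23%, ζ = −ln(0.23)/√(π²+ln²(0.23)) = 0.4237.
Characteristic equation s² + 10s + 0.93K_p = 0 gives ζ = 10/(2√(0.93K_p)).
Setting ζ = 0.4237: √(0.93K_p) = 10/(2·0.4237) = 11.8, so K_p = 139.2/0.93 = 150.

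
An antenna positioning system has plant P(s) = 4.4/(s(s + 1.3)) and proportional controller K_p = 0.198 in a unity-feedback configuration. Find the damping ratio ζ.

1 + K_p·P(s) = 0 gives s² + 1.3s + 0.8712 = 0.
Matching s² + 2ζω_n s + ω_n²: ω_n = √0.8712 = 0.9334 rad/s and 2ζω_n = 1.3, so ζ = 1.3/(2·0.9334) = 0.696.

ζ = 0.696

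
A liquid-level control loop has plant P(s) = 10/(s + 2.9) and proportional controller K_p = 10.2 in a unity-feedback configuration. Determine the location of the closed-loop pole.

s = -104.9

Closed-loop transfer function: T(s) = K_p·P(s)/(1 + K_p·P(s)) = 102/(s + 2.9 + 102) = 102/(s + 104.9).
The closed-loop pole is at s = −104.9.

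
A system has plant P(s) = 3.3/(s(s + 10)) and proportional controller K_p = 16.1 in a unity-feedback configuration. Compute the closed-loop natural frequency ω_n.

The closed-loop denominator is s(s+10) + 16.1·3.3 = s² + 10s + 53.13.
So ω_n² = 53.13 ⇒ ω_n = 7.289 rad/s, and ζ = 10/(2ω_n) = 0.686.

ω_n = 7.29 rad/s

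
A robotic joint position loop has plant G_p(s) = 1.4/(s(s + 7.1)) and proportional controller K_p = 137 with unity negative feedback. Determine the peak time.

T_p = 0.235 s

From 1 + K_pG_p(s) = 0: s² + 7.1s + 191.8 = 0 ⇒ ω_n = 13.85, ζ = 0.2563.
Damped frequency ω_d = ω_n√(1−ζ²) = 13.39 rad/s, so peak time T_p = π/ω_d = 0.235 s.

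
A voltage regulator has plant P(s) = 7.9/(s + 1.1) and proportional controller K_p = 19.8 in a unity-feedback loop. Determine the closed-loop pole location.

Closed-loop transfer function: T(s) = K_p·P(s)/(1 + K_p·P(s)) = 156.4/(s + 1.1 + 156.4) = 156.4/(s + 157.5).
The closed-loop pole is at s = −157.5.

s = -157.5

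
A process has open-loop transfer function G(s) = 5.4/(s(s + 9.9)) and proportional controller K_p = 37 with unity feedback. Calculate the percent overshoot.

30.9%

From 1 + K_pG(s) = 0: s² + 9.9s + 199.8 = 0 ⇒ ω_n = 14.14, ζ = 0.3502.
%OS = 100·exp(−πζ/√(1−ζ²)) = 100·exp(−π·0.3502/√0.8774) = 30.9%.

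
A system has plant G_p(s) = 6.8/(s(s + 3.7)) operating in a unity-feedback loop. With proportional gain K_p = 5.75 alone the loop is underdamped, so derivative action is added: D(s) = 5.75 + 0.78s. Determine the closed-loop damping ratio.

ζ = 0.72

Forward path: (5.75 + 0.78s)·6.8/(s(s+3.7)). The closed-loop characteristic equation is s² + (3.7 + 6.8·0.78)s + 6.8·5.75 = 0.
That is s² + 9.004s + 39.1 = 0, so ω_n = 6.253 rad/s and ζ = 9.004/(2·6.253) = 0.72.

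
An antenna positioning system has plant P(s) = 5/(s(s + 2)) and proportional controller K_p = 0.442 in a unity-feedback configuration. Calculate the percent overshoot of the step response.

Closed-loop characteristic equation: s² + 2s + 2.21 = 0, so ω_n = 1.487 rad/s and ζ = 2/(2·1.487) = 0.6727.
%OS = 100·exp(−πζ/√(1−ζ²)) = 100·exp(−π·0.6727/√0.5475) = 5.75%.

5.75%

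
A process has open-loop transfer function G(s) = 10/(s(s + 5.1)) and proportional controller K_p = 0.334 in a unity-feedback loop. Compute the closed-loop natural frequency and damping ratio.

With unity feedback the closed-loop characteristic equation is s² + 5.1s + 0.334·10 = s² + 5.1s + 3.34 = 0.
Matching s² + 2ζω_n s + ω_n²: ω_n = √3.34 = 1.828 rad/s and 2ζω_n = 5.1, so ζ = 5.1/(2·1.828) = 1.4.

ω_n = 1.83 rad/s, ζ = 1.4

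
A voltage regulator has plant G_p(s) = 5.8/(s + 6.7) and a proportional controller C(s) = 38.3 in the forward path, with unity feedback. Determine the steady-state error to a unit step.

The loop is type 0. Static position error constant K_pos = C(0)·G_p(0) = 38.3·0.8657 = 33.16.
Steady-state error to a unit step: e_ss = 1/(1+K_pos) = 1/34.16 = 0.0293.

0.0293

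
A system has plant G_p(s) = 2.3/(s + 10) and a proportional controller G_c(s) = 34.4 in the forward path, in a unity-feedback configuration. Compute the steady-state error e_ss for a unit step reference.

The loop is type 0. Static position error constant K_pos = G_c(0)·G_p(0) = 34.4·0.23 = 7.912.
Steady-state error to a unit step: e_ss = 1/(1+K_pos) = 1/8.912 = 0.112.

0.112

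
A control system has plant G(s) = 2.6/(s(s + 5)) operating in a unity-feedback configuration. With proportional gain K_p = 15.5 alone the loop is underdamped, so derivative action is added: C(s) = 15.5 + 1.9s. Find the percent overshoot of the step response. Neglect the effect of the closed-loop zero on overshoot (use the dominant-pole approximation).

Forward path: (15.5 + 1.9s)·2.6/(s(s+5)). The closed-loop characteristic equation is s² + (5 + 2.6·1.9)s + 2.6·15.5 = 0.
That is s² + 9.94s + 40.3 = 0, so ω_n = 6.348 rad/s and ζ = 9.94/(2·6.348) = 0.7829.
%OS = 100·exp(−πζ/√(1−ζ²)) = 1.92%.

1.92%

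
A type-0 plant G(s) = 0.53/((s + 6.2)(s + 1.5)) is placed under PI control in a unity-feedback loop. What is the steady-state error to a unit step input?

0

The PI controller's integrator makes the forward path type 1, so e_ss to a step is zero.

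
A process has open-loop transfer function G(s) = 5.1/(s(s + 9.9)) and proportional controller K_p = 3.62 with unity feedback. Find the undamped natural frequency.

With unity feedback the closed-loop characteristic equation is s² + 9.9s + 3.62·5.1 = s² + 9.9s + 18.46 = 0.
Matching s² + 2ζω_n s + ω_n²: ω_n = √18.46 = 4.297 rad/s and 2ζω_n = 9.9, so ζ = 9.9/(2·4.297) = 1.15.

ω_n = 4.3 rad/s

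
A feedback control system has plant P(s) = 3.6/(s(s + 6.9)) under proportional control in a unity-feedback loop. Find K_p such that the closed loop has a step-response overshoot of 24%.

From %OS = 100·exp(−πζ/√(1−ζ²)) = 24%, ζ = −ln(0.24)/√(π²+ln²(0.24)) = 0.4136.
Characteristic equation s² + 6.9s + 3.6K_p = 0 gives ζ = 6.9/(2√(3.6K_p)).
Setting ζ = 0.4136: √(3.6K_p) = 6.9/(2·0.4136) = 8.342, so K_p = 69.58/3.6 = 19.3.

K_p = 19.3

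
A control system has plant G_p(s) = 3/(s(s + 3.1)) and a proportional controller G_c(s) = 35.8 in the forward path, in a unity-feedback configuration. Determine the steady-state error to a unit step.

0

The open loop G_c(s)G_p(s) has a pole at the origin (type 1), so the static position error constant is infinite and e_ss = 1/(1+∞) = 0.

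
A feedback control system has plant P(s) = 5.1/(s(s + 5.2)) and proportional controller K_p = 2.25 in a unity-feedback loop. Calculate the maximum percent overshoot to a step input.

Closed-loop characteristic equation: s² + 5.2s + 11.47 = 0, so ω_n = 3.387 rad/s and ζ = 5.2/(2·3.387) = 0.7675.
%OS = 100·exp(−πζ/√(1−ζ²)) = 100·exp(−π·0.7675/√0.4109) = 2.32%.

2.32%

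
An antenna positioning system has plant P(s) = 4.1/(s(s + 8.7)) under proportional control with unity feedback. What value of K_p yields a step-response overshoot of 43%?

K_p = 68.6

From %OS = 100·exp(−πζ/√(1−ζ²)) = 43%, ζ = −ln(0.43)/√(π²+ln²(0.43)) = 0.2594.
Characteristic equation s² + 8.7s + 4.1K_p = 0 gives ζ = 8.7/(2√(4.1K_p)).
Setting ζ = 0.2594: √(4.1K_p) = 8.7/(2·0.2594) = 16.77, so K_p = 281.1/4.1 = 68.6.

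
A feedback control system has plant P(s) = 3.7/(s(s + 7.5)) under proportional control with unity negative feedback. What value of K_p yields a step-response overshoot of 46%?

From %OS = 100·exp(−πζ/√(1−ζ²)) = 46%, ζ = −ln(0.46)/√(π²+ln²(0.46)) = 0.24.
Characteristic equation s² + 7.5s + 3.7K_p = 0 gives ζ = 7.5/(2√(3.7K_p)).
Setting ζ = 0.24: √(3.7K_p) = 7.5/(2·0.24) = 15.63, so K_p = 244.2/3.7 = 66.

K_p = 66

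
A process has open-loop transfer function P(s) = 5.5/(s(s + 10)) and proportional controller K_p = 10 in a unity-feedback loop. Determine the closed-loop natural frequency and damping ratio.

ω_n = 7.42 rad/s, ζ = 0.674

The closed-loop denominator is s(s+10) + 10·5.5 = s² + 10s + 55.
So ω_n² = 55 ⇒ ω_n = 7.416 rad/s, and ζ = 10/(2ω_n) = 0.674.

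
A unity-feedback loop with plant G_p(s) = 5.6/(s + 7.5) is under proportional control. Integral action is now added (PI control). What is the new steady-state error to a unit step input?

0

Adding integral action puts a pole at s = 0 in the forward path, raising the system type to 1; a type-1 loop has zero steady-state error to a step.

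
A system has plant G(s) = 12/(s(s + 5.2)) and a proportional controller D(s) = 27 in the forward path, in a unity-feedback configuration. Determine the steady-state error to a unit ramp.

The loop has one pole at the origin (type 1). Velocity error constant K_v = lim_{s→0} s·D(s)G(s) = 27·12/5.2 = 62.31.
Steady-state error to a unit ramp: e_ss = 1/K_v = 0.016.

0.016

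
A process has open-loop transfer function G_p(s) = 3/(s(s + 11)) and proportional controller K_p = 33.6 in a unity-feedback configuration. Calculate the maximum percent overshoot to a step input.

12.8%

From 1 + K_pG_p(s) = 0: s² + 11s + 100.8 = 0 ⇒ ω_n = 10.04, ζ = 0.5478.
%OS = 100·exp(−πζ/√(1−ζ²)) = 100·exp(−π·0.5478/√0.6999) = 12.8%.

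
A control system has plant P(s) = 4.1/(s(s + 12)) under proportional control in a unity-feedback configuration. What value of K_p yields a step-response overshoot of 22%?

From %OS = 100·exp(−πζ/√(1−ζ²)) = 22%, ζ = −ln(0.22)/√(π²+ln²(0.22)) = 0.4342.
Characteristic equation s² + 12s + 4.1K_p = 0 gives ζ = 12/(2√(4.1K_p)).
Setting ζ = 0.4342: √(4.1K_p) = 12/(2·0.4342) = 13.82, so K_p = 191/4.1 = 46.6.

K_p = 46.6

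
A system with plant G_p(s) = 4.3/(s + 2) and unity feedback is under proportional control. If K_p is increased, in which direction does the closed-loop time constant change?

Closed-loop pole is at s = −(2+K_p·4.3); larger K_p moves it further left, so τ = 1/(2+K_p·4.3) decreases.

decrease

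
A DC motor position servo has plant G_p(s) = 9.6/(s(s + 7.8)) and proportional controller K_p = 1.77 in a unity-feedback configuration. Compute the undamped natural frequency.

1 + K_p·G_p(s) = 0 gives s² + 7.8s + 16.99 = 0.
Matching s² + 2ζω_n s + ω_n²: ω_n = √16.99 = 4.122 rad/s and 2ζω_n = 7.8, so ζ = 7.8/(2·4.122) = 0.946.

ω_n = 4.12 rad/s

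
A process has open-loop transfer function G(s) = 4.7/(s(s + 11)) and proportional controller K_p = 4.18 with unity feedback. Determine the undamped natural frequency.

ω_n = 4.43 rad/s

1 + K_p·G(s) = 0 gives s² + 11s + 19.65 = 0.
So ω_n² = 19.65 ⇒ ω_n = 4.432 rad/s, and ζ = 11/(2ω_n) = 1.24.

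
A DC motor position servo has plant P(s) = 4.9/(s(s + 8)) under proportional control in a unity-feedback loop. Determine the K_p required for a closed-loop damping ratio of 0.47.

K_p = 14.8

Closed-loop characteristic equation: s² + 8s + K_p·4.9 = 0.
So ω_n = √(4.9K_p) and 2ζω_n = 8, giving ζ = 8/(2√(4.9K_p)).
Setting ζ = 0.47: √(4.9K_p) = 8/(2·0.47) = 8.511, so K_p = 72.43/4.9 = 14.8.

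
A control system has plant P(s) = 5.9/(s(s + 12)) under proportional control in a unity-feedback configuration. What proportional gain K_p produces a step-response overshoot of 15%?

From %OS = 100·exp(−πζ/√(1−ζ²)) = 15%, ζ = −ln(0.15)/√(π²+ln²(0.15)) = 0.5169.
Characteristic equation s² + 12s + 5.9K_p = 0 gives ζ = 12/(2√(5.9K_p)).
Setting ζ = 0.5169: √(5.9K_p) = 12/(2·0.5169) = 11.61, so K_p = 134.7/5.9 = 22.8.

K_p = 22.8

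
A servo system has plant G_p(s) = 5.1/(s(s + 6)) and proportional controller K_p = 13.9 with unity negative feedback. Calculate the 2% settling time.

T_s ≈ 1.33 s

Closed-loop characteristic equation: s² + 6s + 70.89 = 0, so ω_n = 8.42 rad/s and ζ = 6/(2·8.42) = 0.3563.
2% settling time T_s ≈ 4/(ζω_n) = 4/3 = 1.33 s.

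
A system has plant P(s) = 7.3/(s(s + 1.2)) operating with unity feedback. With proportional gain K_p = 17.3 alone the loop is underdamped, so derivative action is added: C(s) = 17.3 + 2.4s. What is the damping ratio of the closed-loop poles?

ζ = 0.833

Forward path: (17.3 + 2.4s)·7.3/(s(s+1.2)). The closed-loop characteristic equation is s² + (1.2 + 7.3·2.4)s + 7.3·17.3 = 0.
That is s² + 18.72s + 126.3 = 0, so ω_n = 11.24 rad/s and ζ = 18.72/(2·11.24) = 0.8329.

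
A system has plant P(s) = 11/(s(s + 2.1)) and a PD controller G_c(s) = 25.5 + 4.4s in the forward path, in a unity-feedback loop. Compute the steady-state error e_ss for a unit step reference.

0

The open loop G_c(s)P(s) has a pole at the origin (type 1), so the static position error constant is infinite and e_ss = 1/(1+∞) = 0.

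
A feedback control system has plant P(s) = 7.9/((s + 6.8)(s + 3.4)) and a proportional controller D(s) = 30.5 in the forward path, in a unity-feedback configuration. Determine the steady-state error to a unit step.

The loop is type 0. Static position error constant K_pos = D(0)·P(0) = 30.5·0.3417 = 10.42.
Steady-state error to a unit step: e_ss = 1/(1+K_pos) = 1/11.42 = 0.0876.

0.0876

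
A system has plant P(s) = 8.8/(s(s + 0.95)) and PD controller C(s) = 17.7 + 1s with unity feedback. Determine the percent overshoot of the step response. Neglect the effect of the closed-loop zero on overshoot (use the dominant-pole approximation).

26.4%

Forward path: (17.7 + 1s)·8.8/(s(s+0.95)). The closed-loop characteristic equation is s² + (0.95 + 8.8·1)s + 8.8·17.7 = 0.
That is s² + 9.75s + 155.8 = 0, so ω_n = 12.48 rad/s and ζ = 9.75/(2·12.48) = 0.3906.
%OS = 100·exp(−πζ/√(1−ζ²)) = 26.4%.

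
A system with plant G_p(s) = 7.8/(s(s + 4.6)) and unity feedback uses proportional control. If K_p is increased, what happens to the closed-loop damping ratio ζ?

decrease

ζ = 4.6/(2√(7.8K_p)); increasing K_p raises the denominator, so ζ falls.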